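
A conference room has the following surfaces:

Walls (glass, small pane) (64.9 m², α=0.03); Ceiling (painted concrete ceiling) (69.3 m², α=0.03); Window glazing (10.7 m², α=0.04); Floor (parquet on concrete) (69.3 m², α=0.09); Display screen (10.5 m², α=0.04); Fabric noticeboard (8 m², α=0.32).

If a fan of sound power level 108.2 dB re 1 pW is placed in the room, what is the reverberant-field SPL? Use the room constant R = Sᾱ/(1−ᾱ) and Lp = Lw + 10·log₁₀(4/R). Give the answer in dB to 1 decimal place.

102.6 dB

Σ(Sᵢαᵢ) = 64.9×0.03 + 69.3×0.03 + 10.7×0.04 + 69.3×0.09 + 10.5×0.04 + 8×0.32 = 13.671; total area S = 232.7 m².
ᾱ = 0.0587, so room constant R = A/(1−ᾱ) = 14.524 m².
Lp = Lw + 10 log₁₀(4/R) = 108.2 -5.60 = 102.6 dB.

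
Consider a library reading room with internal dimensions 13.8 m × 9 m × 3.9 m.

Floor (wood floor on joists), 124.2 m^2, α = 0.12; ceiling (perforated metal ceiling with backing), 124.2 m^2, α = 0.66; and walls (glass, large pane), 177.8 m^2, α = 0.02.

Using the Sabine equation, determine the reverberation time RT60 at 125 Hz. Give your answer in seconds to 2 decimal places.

0.78 seconds

Equivalent absorption area: A = 124.2*0.12 + 124.2*0.66 + 177.8*0.02 = 100.432 m^2.
V = 13.8·9·3.9 = 484.38 m³.
Sabine: RT60 = 0.161 × 484.38 / 100.432 = 0.78 s.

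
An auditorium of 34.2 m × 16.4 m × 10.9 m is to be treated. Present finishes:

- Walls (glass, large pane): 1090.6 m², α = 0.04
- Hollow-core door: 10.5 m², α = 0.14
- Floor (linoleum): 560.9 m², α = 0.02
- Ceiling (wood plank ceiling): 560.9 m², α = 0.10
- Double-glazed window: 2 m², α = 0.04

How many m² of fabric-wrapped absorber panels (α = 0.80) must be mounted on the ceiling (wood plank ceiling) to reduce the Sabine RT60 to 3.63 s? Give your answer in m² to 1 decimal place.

A₁ = Σ Sᵢαᵢ = 1090.6*0.04 + 10.5*0.14 + 560.9*0.02 + 560.9*0.10 + 2*0.04 = 112.482 sabins.
Required A₂ = 0.161·6113.592/3.63 = 271.154 sabins.
ΔA needed = 271.154 − 112.482 = 158.672 sabins.
Net gain per m²: Δα = 0.80 − 0.10 = 0.70.
Area = ΔA/Δα = 158.672/0.70 = 226.7 m².

226.7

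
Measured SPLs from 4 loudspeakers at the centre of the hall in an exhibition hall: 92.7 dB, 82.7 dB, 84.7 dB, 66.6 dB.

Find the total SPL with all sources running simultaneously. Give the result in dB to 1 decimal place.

Σ 10^(Lᵢ/10) = 2.348e+09.
L_total = 10·log₁₀(2.348e+09) = 93.7 dB.

93.7 dB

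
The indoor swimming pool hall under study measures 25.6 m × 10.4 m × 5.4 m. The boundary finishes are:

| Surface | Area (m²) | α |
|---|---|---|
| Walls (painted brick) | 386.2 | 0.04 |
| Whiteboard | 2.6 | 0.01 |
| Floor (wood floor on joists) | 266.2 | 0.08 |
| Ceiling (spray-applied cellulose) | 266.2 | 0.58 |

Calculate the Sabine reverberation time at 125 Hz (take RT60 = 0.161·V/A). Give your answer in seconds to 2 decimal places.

Equivalent absorption area: A = 386.2*0.04 + 2.6*0.01 + 266.2*0.08 + 266.2*0.58 = 191.166 m².
Room volume: 1437.696 m³.
Sabine: RT60 = 0.161 × 1437.696 / 191.166 = 1.21 s.

1.21 seconds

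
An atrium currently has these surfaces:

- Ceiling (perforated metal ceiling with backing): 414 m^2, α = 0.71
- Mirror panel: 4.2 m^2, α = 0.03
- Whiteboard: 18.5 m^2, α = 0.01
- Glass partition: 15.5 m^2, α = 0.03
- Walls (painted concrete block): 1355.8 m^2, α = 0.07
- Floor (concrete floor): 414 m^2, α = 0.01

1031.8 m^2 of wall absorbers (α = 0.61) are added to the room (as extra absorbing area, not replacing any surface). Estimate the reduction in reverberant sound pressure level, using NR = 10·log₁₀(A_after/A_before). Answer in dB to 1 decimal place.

4.1 dB

Equivalent absorption area: A_before = 414*0.71 + 4.2*0.03 + 18.5*0.01 + 15.5*0.03 + 1355.8*0.07 + 414*0.01 = 393.762 m^2.
Added absorption = 1031.8 × 0.61 = 629.398 sabins.
A_after = 393.762 + 629.398 = 1023.160 sabins.
NR = 10·log₁₀(1023.160/393.762) = 4.1 dB.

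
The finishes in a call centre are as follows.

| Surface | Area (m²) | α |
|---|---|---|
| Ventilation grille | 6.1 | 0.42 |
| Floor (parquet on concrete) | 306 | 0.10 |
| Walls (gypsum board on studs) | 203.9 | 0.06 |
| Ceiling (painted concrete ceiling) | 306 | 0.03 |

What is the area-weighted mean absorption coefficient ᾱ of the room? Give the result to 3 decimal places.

0.066

Total surface area S = 822.0 m².
A = 6.1×0.42 + 306×0.10 + 203.9×0.06 + 306×0.03 = 54.576 sabins.
ᾱ = A/S = 0.066.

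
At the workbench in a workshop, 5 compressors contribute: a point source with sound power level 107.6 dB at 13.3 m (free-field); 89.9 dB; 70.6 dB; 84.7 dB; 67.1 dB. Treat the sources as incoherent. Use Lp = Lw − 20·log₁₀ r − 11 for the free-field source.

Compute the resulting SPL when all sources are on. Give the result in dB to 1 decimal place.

Source at 13.3 m: Lp = 107.6 − 20·log₁₀(13.3) − 11 = 74.1 dB.
Sum in the linear (power) domain: Σ 10^(Lᵢ/10) = 10^(74.1/10) + 10^(89.9/10) + 10^(70.6/10) + 10^(84.7/10) + 10^(67.1/10) = 1.315e+09.
Combined level = 10 log₁₀(1.315e+09) = 91.2 dB.

91.2 dB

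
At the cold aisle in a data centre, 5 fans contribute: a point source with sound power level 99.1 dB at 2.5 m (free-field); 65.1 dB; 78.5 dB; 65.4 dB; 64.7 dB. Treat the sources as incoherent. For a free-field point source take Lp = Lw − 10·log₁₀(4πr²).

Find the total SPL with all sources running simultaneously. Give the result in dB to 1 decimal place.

82.6 dB

Source at 2.5 m: Lp = 99.1 − 10·log₁₀(4π·2.5²) = 99.1 − 10·log₁₀(78.540) = 80.1 dB.
Converting to relative power and adding: 10^(80.1/10) + 10^(65.1/10) + 10^(78.5/10) + 10^(65.4/10) + 10^(64.7/10) = 1.828e+08.
Back to dB: 10·log₁₀ Σ = 82.6 dB.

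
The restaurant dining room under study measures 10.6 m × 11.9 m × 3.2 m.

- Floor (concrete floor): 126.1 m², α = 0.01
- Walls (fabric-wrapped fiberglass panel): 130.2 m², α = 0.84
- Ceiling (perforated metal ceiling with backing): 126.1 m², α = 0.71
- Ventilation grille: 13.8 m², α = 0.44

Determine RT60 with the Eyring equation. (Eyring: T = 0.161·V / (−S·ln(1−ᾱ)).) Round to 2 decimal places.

0.22 seconds

Total surface area S = 126.1 + 130.2 + 126.1 + 13.8 = 396.2 m².
Absorption A = 126.1·0.01 + 130.2·0.84 + 126.1·0.71 + 13.8·0.44 = 206.232 sabins.
ᾱ = 206.232 / 396.2 = 0.5205.
Eyring denominator: −S ln(1−ᾱ) = 291.212.
V = 10.6 × 11.9 × 3.2 = 403.648 m³.
RT60 = 0.161 × 403.648 / 291.212 = 0.22 s.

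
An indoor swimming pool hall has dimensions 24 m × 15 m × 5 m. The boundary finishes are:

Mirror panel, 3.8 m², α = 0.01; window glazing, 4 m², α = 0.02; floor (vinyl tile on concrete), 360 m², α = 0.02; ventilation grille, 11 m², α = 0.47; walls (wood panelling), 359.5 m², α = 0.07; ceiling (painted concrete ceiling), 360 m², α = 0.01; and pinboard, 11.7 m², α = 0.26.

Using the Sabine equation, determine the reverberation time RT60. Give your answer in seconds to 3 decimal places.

Total absorption A = 3.8×0.01 + 4×0.02 + 360×0.02 + 11×0.47 + 359.5×0.07 + 360×0.01 + 11.7×0.26
  = 0.038 + 0.080 + 7.200 + 5.170 + 25.165 + 3.600 + 3.042 = 44.295 m² sabins.
Room volume: 1800 m³.
RT60 = 0.161 · V / A = 0.161 × 1800 / 44.295 = 6.542 s.

6.542 s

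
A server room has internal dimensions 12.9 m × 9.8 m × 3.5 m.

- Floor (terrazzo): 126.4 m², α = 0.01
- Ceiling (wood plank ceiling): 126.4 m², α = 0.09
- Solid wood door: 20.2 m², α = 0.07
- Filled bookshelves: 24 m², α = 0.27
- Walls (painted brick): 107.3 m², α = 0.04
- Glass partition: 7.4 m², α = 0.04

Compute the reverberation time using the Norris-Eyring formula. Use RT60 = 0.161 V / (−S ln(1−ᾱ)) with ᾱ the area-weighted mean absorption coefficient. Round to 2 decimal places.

Total surface area S = 126.4 + 126.4 + 20.2 + 24 + 107.3 + 7.4 = 411.7 m².
Σ(Sᵢαᵢ) = 126.4×0.01 + 126.4×0.09 + 20.2×0.07 + 24×0.27 + 107.3×0.04 + 7.4×0.04 = 25.122.
ᾱ = 25.122 / 411.7 = 0.0610.
Eyring denominator: −S ln(1−ᾱ) = 25.912.
V = 12.9 × 9.8 × 3.5 = 442.47 m³.
T = 0.161·V/[−S·ln(1−ᾱ)] = 0.161·442.47/25.912 = 2.75 s.

2.75 seconds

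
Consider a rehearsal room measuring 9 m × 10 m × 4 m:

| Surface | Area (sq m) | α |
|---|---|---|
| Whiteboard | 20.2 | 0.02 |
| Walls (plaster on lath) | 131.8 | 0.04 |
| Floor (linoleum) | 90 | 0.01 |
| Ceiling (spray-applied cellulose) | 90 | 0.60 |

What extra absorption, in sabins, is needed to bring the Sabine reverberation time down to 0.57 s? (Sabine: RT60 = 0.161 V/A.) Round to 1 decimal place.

A₁ = Σ Sᵢαᵢ = 20.2·0.02 + 131.8·0.04 + 90·0.01 + 90·0.60 = 60.576 sabins.
Target A₂ = 0.161·360/0.57 = 101.684 sabins (V = 360 m³).
Shortfall: 101.684 − 60.576 = 41.1 sabins.

41.1 sabins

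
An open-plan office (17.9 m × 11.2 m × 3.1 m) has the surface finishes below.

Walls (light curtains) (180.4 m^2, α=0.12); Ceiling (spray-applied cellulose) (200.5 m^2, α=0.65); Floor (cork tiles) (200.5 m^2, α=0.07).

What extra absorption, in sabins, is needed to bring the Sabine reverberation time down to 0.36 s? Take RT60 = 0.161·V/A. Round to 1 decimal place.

111.9 sabins

Equivalent absorption area: A₁ = 180.4·0.12 + 200.5·0.65 + 200.5·0.07 = 166.008 m^2.
For T = 0.36 s, need A₂ = 0.161·V/T = 0.161·621.488/0.36 = 277.943 sabins.
Additional absorption ΔA = 277.943 − 166.008 = 111.9 sabins.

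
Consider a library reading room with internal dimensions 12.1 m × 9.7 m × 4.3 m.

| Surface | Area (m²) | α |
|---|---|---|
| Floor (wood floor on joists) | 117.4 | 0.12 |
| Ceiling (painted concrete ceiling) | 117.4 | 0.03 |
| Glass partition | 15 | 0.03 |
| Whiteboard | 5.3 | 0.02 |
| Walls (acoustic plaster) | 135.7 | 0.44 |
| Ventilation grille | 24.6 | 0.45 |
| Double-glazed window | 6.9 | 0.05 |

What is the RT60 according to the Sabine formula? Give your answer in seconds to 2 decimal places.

0.91 s

Summing Sᵢαᵢ: 14.088 + 3.522 + 0.450 + 0.106 + 59.708 + 11.070 + 0.345 → A = 89.289 sabins.
Room volume: 504.691 m³.
RT60 = 0.161 · V / A = 0.161 × 504.691 / 89.289 = 0.91 s.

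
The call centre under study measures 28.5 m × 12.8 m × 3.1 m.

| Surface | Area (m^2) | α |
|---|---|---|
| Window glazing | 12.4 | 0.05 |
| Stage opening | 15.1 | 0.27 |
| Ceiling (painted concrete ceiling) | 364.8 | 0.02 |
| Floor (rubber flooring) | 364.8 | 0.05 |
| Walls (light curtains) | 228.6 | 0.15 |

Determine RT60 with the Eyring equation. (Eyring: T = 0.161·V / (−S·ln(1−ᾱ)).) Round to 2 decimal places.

2.73 s

S = Σ Sᵢ = 985.7 m^2.
Σ(Sᵢαᵢ) = 12.4×0.05 + 15.1×0.27 + 364.8×0.02 + 364.8×0.05 + 228.6×0.15 = 64.523.
ᾱ = 64.523 / 985.7 = 0.0655.
Eyring denominator: −S ln(1−ᾱ) = 66.775.
V = 28.5 × 12.8 × 3.1 = 1130.88 m³.
RT60 = 0.161 × 1130.88 / 66.775 = 2.73 s.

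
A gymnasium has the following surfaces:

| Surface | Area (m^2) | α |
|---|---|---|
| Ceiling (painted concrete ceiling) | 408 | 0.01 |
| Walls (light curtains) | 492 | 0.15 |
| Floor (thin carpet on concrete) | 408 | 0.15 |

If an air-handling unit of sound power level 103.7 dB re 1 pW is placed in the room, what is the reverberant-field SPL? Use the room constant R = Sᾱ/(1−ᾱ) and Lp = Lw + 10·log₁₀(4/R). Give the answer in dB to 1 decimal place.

Σ(Sᵢαᵢ) = 408×0.01 + 492×0.15 + 408×0.15 = 139.080; total area S = 1308.0 m^2.
ᾱ = 0.1063, so room constant R = A/(1−ᾱ) = 155.623 m^2.
Lp = Lw + 10 log₁₀(4/R) = 103.7 -15.90 = 87.8 dB.

87.8 dB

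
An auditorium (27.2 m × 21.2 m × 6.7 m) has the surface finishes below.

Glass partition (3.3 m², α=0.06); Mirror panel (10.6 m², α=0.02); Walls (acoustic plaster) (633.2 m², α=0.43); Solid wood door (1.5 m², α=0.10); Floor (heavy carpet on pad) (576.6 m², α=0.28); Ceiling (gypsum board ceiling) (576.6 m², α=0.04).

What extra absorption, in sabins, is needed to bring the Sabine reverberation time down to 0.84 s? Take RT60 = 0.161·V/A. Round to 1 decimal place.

283.2 sabins

Equivalent absorption area: A₁ = 3.3×0.06 + 10.6×0.02 + 633.2×0.43 + 1.5×0.10 + 576.6×0.28 + 576.6×0.04 = 457.348 m².
Target A₂ = 0.161·3863.488/0.84 = 740.502 sabins (V = 3863.488 m³).
ΔA = A₂ − A₁ = 740.502 − 457.348 = 283.2 sabins.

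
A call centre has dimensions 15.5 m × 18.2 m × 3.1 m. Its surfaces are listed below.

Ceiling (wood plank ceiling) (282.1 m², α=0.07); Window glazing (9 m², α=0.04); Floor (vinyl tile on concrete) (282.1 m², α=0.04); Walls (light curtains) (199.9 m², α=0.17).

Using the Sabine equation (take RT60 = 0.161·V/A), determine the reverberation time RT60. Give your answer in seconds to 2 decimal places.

Total absorption A = 282.1*0.07 + 9*0.04 + 282.1*0.04 + 199.9*0.17
  = 19.747 + 0.360 + 11.284 + 33.983 = 65.374 m² sabins.
V = 15.5·18.2·3.1 = 874.51 m³.
T = 0.161 V/A = 0.161·874.51/65.374 = 2.15 s.

2.15 seconds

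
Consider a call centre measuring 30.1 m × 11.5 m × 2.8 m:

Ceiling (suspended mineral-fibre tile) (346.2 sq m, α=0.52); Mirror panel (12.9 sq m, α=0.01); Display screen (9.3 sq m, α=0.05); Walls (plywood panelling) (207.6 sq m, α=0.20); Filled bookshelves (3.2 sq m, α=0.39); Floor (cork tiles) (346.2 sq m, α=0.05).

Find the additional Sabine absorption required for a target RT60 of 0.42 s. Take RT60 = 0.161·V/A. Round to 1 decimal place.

Equivalent absorption area: A₁ = 346.2·0.52 + 12.9·0.01 + 9.3·0.05 + 207.6·0.20 + 3.2·0.39 + 346.2·0.05 = 240.696 sq m.
For T = 0.42 s, need A₂ = 0.161·V/T = 0.161·969.22/0.42 = 371.534 sabins.
ΔA = A₂ − A₁ = 371.534 − 240.696 = 130.8 sabins.

130.8 sabins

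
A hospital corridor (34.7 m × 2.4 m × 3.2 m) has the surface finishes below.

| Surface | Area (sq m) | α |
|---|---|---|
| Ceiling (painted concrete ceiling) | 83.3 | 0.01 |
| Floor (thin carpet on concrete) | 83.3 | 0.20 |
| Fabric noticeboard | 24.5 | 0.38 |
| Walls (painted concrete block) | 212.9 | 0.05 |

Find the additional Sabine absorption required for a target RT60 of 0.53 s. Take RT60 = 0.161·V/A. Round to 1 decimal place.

Total absorption A₁ = 83.3·0.01 + 83.3·0.20 + 24.5·0.38 + 212.9·0.05
  = 0.833 + 16.660 + 9.310 + 10.645 = 37.448 sq m sabins.
V = 266.496 m³. Required absorption A₂ = 0.161 × 266.496 / 0.53 = 80.954 sabins.
ΔA = A₂ − A₁ = 80.954 − 37.448 = 43.5 sabins.

43.5 sabins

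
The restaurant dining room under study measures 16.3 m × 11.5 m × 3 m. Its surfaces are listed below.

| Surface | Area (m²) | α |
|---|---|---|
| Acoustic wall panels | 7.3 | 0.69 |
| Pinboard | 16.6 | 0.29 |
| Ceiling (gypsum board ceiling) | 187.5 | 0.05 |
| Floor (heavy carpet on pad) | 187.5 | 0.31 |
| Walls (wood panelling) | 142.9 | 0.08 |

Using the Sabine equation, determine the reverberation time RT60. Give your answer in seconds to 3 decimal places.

1.020 s

A = Σ Sᵢαᵢ = 7.3·0.69 + 16.6·0.29 + 187.5·0.05 + 187.5·0.31 + 142.9·0.08 = 88.783 sabins.
Volume V = 16.3 × 11.5 × 3 = 562.35 m³.
RT60 = 0.161 · V / A = 0.161 × 562.35 / 88.783 = 1.020 s.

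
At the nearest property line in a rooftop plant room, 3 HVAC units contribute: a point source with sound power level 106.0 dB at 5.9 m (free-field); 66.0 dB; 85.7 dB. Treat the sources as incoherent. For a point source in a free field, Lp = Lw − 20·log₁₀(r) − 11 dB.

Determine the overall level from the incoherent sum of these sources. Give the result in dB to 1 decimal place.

Source at 5.9 m: Lp = 106.0 − 20·log₁₀(5.9) − 11 = 79.6 dB.
Σ 10^(Lᵢ/10) = 4.667e+08.
Back to dB: 10·log₁₀ Σ = 86.7 dB.

86.7 dB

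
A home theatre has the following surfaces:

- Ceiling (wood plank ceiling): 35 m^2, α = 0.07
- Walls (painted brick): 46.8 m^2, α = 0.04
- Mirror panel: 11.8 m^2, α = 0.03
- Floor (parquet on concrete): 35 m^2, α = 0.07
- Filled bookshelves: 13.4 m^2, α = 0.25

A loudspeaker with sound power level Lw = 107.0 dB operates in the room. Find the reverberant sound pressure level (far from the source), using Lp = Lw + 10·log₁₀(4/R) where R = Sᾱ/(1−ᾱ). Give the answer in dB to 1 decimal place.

Σ(Sᵢαᵢ) = 35×0.07 + 46.8×0.04 + 11.8×0.03 + 35×0.07 + 13.4×0.25 = 10.476; total area S = 142.0 m^2.
ᾱ = 10.476/142.0 = 0.0738; R = Sᾱ/(1−ᾱ) = 10.476/(1−0.0738) = 11.311 m^2.
Lp = Lw + 10 log₁₀(4/R) = 107.0 -4.51 = 102.5 dB.

102.5 dB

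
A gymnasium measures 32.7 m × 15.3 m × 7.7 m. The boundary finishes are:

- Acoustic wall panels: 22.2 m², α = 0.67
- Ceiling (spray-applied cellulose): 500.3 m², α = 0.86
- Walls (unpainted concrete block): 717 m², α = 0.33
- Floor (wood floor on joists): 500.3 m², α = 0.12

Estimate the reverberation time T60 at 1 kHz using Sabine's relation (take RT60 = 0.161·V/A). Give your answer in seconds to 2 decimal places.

0.84 sec

A = Σ Sᵢαᵢ = 22.2·0.67 + 500.3·0.86 + 717·0.33 + 500.3·0.12 = 741.778 sabins.
V = 32.7·15.3·7.7 = 3852.387 m³.
Sabine: RT60 = 0.161 × 3852.387 / 741.778 = 0.84 s.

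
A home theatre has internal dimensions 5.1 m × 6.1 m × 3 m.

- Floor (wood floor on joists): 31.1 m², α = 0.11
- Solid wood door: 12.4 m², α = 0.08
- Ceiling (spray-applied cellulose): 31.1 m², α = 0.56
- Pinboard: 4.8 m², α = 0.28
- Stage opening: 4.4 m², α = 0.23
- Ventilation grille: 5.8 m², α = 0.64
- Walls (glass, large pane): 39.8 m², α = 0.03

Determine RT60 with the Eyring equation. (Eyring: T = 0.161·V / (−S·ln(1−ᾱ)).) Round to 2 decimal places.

0.46 seconds

S = Σ Sᵢ = 129.4 m².
Absorption A = 31.1×0.11 + 12.4×0.08 + 31.1×0.56 + 4.8×0.28 + 4.4×0.23 + 5.8×0.64 + 39.8×0.03 = 29.091 sabins.
Mean coefficient ᾱ = A/S = 0.2248.
Eyring denominator: −S ln(1−ᾱ) = 32.950.
V = 5.1 × 6.1 × 3 = 93.33 m³.
RT60 = 0.161 × 93.33 / 32.950 = 0.46 s.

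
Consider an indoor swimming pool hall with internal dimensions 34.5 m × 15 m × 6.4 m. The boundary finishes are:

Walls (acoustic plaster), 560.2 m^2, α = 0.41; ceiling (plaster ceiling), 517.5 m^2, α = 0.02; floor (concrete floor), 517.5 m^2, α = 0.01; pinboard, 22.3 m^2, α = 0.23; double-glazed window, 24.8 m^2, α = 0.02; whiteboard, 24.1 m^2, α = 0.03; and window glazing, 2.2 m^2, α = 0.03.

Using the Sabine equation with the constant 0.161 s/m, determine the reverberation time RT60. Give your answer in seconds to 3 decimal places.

A = Σ Sᵢαᵢ = 560.2*0.41 + 517.5*0.02 + 517.5*0.01 + 22.3*0.23 + 24.8*0.02 + 24.1*0.03 + 2.2*0.03 = 251.621 sabins.
Volume V = 34.5 × 15 × 6.4 = 3312 m³.
RT60 = 0.161 · V / A = 0.161 × 3312 / 251.621 = 2.119 s.

2.119 sec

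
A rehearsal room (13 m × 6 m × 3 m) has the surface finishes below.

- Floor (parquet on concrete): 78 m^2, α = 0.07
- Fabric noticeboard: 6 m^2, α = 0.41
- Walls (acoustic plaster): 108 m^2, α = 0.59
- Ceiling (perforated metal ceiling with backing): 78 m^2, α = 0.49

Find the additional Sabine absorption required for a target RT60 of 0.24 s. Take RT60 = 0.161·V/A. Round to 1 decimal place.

47.1 sabins

Total absorption A₁ = 78×0.07 + 6×0.41 + 108×0.59 + 78×0.49
  = 5.460 + 2.460 + 63.720 + 38.220 = 109.860 m^2 sabins.
V = 234 m³. Required absorption A₂ = 0.161 × 234 / 0.24 = 156.975 sabins.
ΔA = A₂ − A₁ = 156.975 − 109.860 = 47.1 sabins.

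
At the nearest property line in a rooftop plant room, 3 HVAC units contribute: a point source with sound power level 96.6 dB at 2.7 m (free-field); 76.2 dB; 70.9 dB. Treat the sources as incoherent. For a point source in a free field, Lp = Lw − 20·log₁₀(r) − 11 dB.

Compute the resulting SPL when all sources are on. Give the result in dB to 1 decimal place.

Source at 2.7 m: Lp = 96.6 − 20·log₁₀(2.7) − 11 = 77.0 dB.
Σ 10^(Lᵢ/10) = 1.041e+08.
Back to dB: 10·log₁₀ Σ = 80.2 dB.

80.2 dB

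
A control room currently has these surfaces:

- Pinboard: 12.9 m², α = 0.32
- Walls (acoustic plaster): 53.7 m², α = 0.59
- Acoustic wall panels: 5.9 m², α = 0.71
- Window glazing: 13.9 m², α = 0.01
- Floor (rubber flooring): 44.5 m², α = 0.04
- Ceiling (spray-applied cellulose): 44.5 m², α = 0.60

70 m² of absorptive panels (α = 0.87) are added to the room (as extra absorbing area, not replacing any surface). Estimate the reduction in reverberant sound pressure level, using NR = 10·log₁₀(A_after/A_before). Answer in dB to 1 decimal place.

A_before = Σ Sᵢαᵢ = 12.9×0.32 + 53.7×0.59 + 5.9×0.71 + 13.9×0.01 + 44.5×0.04 + 44.5×0.60 = 68.619 sabins.
Treatment contributes 70·0.87 = 60.900 sabins.
New total A_after = 129.519 sabins.
NR = 10·log₁₀(129.519/68.619) = 2.8 dB.

2.8 dB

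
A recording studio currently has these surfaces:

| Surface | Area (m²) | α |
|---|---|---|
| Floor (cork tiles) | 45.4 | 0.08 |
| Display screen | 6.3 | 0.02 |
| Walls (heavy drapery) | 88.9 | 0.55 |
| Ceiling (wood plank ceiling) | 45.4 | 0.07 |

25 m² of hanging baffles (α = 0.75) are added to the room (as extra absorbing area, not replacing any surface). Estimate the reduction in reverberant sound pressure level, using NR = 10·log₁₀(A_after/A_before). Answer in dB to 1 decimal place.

1.3 dB

Summing Sᵢαᵢ: 3.632 + 0.126 + 48.895 + 3.178 → A_before = 55.831 sabins.
Added absorption = 25 × 0.75 = 18.750 sabins.
A_after = 55.831 + 18.750 = 74.581 sabins.
NR = 10·log₁₀(74.581/55.831) = 1.3 dB.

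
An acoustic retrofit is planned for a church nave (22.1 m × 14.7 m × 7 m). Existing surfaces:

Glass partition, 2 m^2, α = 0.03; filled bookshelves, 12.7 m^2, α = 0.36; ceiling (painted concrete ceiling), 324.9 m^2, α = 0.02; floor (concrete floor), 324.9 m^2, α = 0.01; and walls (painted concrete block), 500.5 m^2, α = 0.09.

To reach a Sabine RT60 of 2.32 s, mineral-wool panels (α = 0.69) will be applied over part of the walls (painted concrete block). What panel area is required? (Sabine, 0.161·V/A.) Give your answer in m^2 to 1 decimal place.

Equivalent absorption area: A₁ = 2·0.03 + 12.7·0.36 + 324.9·0.02 + 324.9·0.01 + 500.5·0.09 = 59.424 m^2.
Required A₂ = 0.161·2274.09/2.32 = 157.814 sabins.
ΔA needed = 157.814 − 59.424 = 98.390 sabins.
Net gain per m^2: Δα = 0.69 − 0.09 = 0.60.
Panel area = 98.390 / 0.60 = 164.0 m^2.

164.0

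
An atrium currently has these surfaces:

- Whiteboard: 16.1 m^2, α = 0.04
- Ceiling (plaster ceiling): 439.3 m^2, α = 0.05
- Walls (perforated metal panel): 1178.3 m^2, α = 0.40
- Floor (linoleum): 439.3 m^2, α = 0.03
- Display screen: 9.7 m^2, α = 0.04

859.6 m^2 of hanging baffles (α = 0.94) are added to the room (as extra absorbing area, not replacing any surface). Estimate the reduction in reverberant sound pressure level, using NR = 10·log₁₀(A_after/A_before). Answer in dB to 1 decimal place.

A_before = Σ Sᵢαᵢ = 16.1×0.04 + 439.3×0.05 + 1178.3×0.40 + 439.3×0.03 + 9.7×0.04 = 507.496 sabins.
Added absorption = 859.6 × 0.94 = 808.024 sabins.
A_after = 507.496 + 808.024 = 1315.520 sabins.
Reduction = 10 log₁₀(A_after/A_before) = 10 log₁₀(2.5922) = 4.1 dB.

4.1 dB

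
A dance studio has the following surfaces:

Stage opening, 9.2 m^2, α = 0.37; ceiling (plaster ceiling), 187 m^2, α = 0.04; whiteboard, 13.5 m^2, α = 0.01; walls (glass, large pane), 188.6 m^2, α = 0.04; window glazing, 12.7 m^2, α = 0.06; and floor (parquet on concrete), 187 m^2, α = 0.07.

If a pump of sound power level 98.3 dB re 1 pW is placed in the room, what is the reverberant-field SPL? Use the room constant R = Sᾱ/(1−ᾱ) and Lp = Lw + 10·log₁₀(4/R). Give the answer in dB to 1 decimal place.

Σ(Sᵢαᵢ) = 9.2·0.37 + 187·0.04 + 13.5·0.01 + 188.6·0.04 + 12.7·0.06 + 187·0.07 = 32.415; total area S = 598.0 m^2.
ᾱ = 0.0542, so room constant R = A/(1−ᾱ) = 34.273 m^2.
Lp = Lw + 10 log₁₀(4/R) = 98.3 -9.33 = 89.0 dB.

89.0 dB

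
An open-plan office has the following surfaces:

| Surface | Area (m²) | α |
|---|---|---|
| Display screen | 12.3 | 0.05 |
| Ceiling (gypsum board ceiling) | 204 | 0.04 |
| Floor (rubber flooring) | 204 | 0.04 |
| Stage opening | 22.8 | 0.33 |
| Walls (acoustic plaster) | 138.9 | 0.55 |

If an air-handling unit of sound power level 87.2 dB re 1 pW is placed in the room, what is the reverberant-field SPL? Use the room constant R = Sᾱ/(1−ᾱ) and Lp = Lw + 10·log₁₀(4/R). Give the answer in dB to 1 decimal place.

72.4 dB

A = 100.854 sabins; S = 582.0 m².
ᾱ = 0.1733, so room constant R = A/(1−ᾱ) = 121.996 m².
Lp = 87.2 + 10·log₁₀(4/121.996) = 87.2 + (-14.84) = 72.4 dB.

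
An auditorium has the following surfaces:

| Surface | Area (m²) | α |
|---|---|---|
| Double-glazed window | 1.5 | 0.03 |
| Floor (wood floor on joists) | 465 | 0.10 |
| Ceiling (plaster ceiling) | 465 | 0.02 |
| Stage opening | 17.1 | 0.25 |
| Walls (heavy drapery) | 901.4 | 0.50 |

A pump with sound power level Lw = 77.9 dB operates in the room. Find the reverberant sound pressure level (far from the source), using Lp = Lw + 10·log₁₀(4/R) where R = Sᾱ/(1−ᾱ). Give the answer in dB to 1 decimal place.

55.4 dB

A = 510.820 sabins; S = 1850.0 m².
ᾱ = 0.2761, so room constant R = A/(1−ᾱ) = 705.650 m².
Lp = Lw + 10 log₁₀(4/R) = 77.9 -22.47 = 55.4 dB.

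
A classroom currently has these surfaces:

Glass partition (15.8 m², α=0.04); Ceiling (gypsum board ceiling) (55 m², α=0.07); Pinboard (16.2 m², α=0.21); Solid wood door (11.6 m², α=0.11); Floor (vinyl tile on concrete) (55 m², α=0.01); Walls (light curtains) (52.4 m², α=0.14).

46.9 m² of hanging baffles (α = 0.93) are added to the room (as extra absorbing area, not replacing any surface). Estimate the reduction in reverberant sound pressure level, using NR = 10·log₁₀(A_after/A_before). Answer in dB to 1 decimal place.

Summing Sᵢαᵢ: 0.632 + 3.850 + 3.402 + 1.276 + 0.550 + 7.336 → A_before = 17.046 sabins.
Treatment contributes 46.9·0.93 = 43.617 sabins.
A_after = 17.046 + 43.617 = 60.663 sabins.
NR = 10·log₁₀(60.663/17.046) = 5.5 dB.

5.5 dB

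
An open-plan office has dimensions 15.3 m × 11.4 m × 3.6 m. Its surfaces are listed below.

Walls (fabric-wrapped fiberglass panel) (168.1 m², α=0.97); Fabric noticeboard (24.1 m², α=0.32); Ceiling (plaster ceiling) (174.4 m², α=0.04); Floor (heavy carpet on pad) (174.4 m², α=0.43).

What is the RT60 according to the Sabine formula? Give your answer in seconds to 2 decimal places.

Total absorption A = 168.1*0.97 + 24.1*0.32 + 174.4*0.04 + 174.4*0.43
  = 163.057 + 7.712 + 6.976 + 74.992 = 252.737 m² sabins.
V = 15.3·11.4·3.6 = 627.912 m³.
Sabine: RT60 = 0.161 × 627.912 / 252.737 = 0.40 s.

0.40 s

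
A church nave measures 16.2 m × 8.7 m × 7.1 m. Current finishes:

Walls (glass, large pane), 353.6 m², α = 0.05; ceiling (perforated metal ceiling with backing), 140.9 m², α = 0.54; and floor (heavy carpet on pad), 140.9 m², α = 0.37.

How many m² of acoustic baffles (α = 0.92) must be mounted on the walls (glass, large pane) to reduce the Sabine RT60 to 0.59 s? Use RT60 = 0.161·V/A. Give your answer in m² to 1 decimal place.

Equivalent absorption area: A₁ = 353.6×0.05 + 140.9×0.54 + 140.9×0.37 = 145.899 m².
Required A₂ = 0.161·1000.674/0.59 = 273.065 sabins.
Absorption to add: 273.065 − 145.899 = 127.166 sabins.
Net gain per m²: Δα = 0.92 − 0.05 = 0.87.
Area = ΔA/Δα = 127.166/0.87 = 146.2 m².

146.2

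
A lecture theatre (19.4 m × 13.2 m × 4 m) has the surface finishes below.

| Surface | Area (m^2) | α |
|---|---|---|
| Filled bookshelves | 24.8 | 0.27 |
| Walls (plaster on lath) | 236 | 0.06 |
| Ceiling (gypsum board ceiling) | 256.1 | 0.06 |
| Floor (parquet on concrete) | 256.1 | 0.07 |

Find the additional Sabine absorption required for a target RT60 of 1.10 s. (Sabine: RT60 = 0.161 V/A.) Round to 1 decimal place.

95.8 sabins

Equivalent absorption area: A₁ = 24.8·0.27 + 236·0.06 + 256.1·0.06 + 256.1·0.07 = 54.149 m^2.
For T = 1.10 s, need A₂ = 0.161·V/T = 0.161·1024.32/1.10 = 149.923 sabins.
ΔA = A₂ − A₁ = 149.923 − 54.149 = 95.8 sabins.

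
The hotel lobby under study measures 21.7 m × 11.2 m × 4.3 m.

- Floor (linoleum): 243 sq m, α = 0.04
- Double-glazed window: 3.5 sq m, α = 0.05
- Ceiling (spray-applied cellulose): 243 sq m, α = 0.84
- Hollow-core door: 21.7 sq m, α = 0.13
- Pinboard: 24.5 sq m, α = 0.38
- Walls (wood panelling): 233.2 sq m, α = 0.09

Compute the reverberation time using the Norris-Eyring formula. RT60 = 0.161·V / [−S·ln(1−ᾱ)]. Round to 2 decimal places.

Total surface area S = 243 + 3.5 + 243 + 21.7 + 24.5 + 233.2 = 768.9 sq m.
Σ(Sᵢαᵢ) = 243×0.04 + 3.5×0.05 + 243×0.84 + 21.7×0.13 + 24.5×0.38 + 233.2×0.09 = 247.134.
Mean coefficient ᾱ = A/S = 0.3214.
−S·ln(1−ᾱ) = −768.9 × ln(1 − 0.3214) = 298.121.
V = 21.7 × 11.2 × 4.3 = 1045.072 m³.
RT60 = 0.161 × 1045.072 / 298.121 = 0.56 s.

0.56 s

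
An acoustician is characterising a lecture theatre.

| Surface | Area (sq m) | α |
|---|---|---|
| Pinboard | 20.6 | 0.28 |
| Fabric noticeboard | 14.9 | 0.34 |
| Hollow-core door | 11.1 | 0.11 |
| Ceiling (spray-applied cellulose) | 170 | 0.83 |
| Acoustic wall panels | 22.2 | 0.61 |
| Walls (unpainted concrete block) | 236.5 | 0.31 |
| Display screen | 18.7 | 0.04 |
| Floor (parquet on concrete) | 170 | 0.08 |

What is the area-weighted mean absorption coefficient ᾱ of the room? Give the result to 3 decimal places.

S = Σ Sᵢ = 20.6 + 14.9 + 11.1 + 170 + 22.2 + 236.5 + 18.7 + 170 = 664.0 sq m.
Σ(Sᵢαᵢ) = 20.6*0.28 + 14.9*0.34 + 11.1*0.11 + 170*0.83 + 22.2*0.61 + 236.5*0.31 + 18.7*0.04 + 170*0.08 = 254.360.
ᾱ = 254.360 / 664.0 = 0.383.

0.383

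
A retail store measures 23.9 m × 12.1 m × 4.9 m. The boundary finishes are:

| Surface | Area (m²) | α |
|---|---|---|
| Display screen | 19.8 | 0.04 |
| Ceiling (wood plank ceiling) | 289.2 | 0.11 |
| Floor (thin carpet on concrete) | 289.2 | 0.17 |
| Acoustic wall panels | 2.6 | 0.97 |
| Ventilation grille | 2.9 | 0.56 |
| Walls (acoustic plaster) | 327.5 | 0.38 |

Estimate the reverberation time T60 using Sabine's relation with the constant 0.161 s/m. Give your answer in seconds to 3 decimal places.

1.085 s

Equivalent absorption area: A = 19.8·0.04 + 289.2·0.11 + 289.2·0.17 + 2.6·0.97 + 2.9·0.56 + 327.5·0.38 = 210.364 m².
Room volume: 1417.031 m³.
RT60 = 0.161 · V / A = 0.161 × 1417.031 / 210.364 = 1.085 s.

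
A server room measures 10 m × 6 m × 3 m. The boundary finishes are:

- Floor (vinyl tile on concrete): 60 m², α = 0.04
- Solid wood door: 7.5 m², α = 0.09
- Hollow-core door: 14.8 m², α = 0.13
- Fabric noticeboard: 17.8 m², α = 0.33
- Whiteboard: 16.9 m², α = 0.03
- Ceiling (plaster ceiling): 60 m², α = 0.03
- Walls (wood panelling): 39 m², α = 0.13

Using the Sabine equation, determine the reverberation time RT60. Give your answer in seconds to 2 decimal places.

1.59 s

Summing Sᵢαᵢ: 2.400 + 0.675 + 1.924 + 5.874 + 0.507 + 1.800 + 5.070 → A = 18.250 sabins.
V = 10·6·3 = 180 m³.
RT60 = 0.161 · V / A = 0.161 × 180 / 18.250 = 1.59 s.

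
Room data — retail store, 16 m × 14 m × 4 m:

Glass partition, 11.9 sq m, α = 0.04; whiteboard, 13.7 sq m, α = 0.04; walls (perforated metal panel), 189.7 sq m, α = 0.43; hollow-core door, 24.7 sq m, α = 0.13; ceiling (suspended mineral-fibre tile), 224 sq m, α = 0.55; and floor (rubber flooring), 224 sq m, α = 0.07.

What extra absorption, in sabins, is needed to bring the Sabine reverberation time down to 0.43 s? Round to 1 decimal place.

Summing Sᵢαᵢ: 0.476 + 0.548 + 81.571 + 3.211 + 123.200 + 15.680 → A₁ = 224.686 sabins.
Target A₂ = 0.161·896/0.43 = 335.479 sabins (V = 896 m³).
ΔA = A₂ − A₁ = 335.479 − 224.686 = 110.8 sabins.

110.8 sabins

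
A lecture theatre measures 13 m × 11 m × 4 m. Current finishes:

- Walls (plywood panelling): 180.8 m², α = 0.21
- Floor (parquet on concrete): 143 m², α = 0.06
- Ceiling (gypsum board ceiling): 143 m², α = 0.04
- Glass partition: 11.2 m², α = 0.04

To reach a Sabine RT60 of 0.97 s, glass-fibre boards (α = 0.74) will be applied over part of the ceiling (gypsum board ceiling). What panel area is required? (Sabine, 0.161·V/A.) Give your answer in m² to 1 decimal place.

60.3

A₁ = Σ Sᵢαᵢ = 180.8·0.21 + 143·0.06 + 143·0.04 + 11.2·0.04 = 52.716 sabins.
Required A₂ = 0.161·572/0.97 = 94.940 sabins.
ΔA needed = 94.940 − 52.716 = 42.224 sabins.
Net gain per m²: Δα = 0.74 − 0.04 = 0.70.
Area = ΔA/Δα = 42.224/0.70 = 60.3 m².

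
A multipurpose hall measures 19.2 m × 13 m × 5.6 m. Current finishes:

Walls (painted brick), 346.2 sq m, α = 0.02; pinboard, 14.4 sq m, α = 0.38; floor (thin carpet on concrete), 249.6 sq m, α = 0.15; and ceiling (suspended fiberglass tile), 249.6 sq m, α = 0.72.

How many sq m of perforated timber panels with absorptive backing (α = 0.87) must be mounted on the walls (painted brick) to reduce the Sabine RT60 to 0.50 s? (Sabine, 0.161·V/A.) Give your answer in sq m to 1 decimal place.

259.4

Summing Sᵢαᵢ: 6.924 + 5.472 + 37.440 + 179.712 → A₁ = 229.548 sabins.
Required A₂ = 0.161·1397.76/0.50 = 450.079 sabins.
Absorption to add: 450.079 − 229.548 = 220.531 sabins.
Each sq m of panel replacing the walls (painted brick) adds (0.87 − 0.02) = 0.85 sabins.
Area = ΔA/Δα = 220.531/0.85 = 259.4 sq m.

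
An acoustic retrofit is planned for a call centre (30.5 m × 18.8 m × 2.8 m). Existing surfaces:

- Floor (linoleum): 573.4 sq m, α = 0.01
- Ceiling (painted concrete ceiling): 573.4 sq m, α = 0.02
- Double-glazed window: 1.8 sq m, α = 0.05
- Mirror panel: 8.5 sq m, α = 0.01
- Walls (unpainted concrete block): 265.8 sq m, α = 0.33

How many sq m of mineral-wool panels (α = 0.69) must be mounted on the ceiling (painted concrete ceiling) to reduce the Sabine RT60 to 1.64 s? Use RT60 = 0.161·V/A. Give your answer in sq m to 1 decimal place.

A₁ = Σ Sᵢαᵢ = 573.4×0.01 + 573.4×0.02 + 1.8×0.05 + 8.5×0.01 + 265.8×0.33 = 105.091 sabins.
Required A₂ = 0.161·1605.52/1.64 = 157.615 sabins.
Absorption to add: 157.615 − 105.091 = 52.524 sabins.
Net gain per sq m: Δα = 0.69 − 0.02 = 0.67.
Area = ΔA/Δα = 52.524/0.67 = 78.4 sq m.

78.4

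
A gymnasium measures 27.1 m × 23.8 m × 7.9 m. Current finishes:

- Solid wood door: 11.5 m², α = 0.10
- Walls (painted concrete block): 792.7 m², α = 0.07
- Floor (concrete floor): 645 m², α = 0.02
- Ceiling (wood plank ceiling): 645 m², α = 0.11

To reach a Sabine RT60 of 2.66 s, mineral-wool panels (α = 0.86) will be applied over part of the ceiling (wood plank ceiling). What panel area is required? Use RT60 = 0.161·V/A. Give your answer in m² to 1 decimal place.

223.9

A₁ = Σ Sᵢαᵢ = 11.5*0.10 + 792.7*0.07 + 645*0.02 + 645*0.11 = 140.489 sabins.
V = 5095.342 m³. Target absorption A₂ = 0.161 × 5095.342 / 2.66 = 308.402 sabins.
ΔA needed = 308.402 − 140.489 = 167.913 sabins.
Net gain per m²: Δα = 0.86 − 0.11 = 0.75.
Panel area = 167.913 / 0.75 = 223.9 m².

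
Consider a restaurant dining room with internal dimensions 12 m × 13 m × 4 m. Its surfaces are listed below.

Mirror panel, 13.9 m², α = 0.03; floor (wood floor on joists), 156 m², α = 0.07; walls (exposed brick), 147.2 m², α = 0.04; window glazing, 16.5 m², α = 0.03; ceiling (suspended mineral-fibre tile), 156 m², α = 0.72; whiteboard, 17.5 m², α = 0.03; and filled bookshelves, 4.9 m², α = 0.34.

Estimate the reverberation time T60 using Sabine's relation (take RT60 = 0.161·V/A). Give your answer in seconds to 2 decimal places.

0.76 sec

Summing Sᵢαᵢ: 0.417 + 10.920 + 5.888 + 0.495 + 112.320 + 0.525 + 1.666 → A = 132.231 sabins.
Room volume: 624 m³.
Sabine: RT60 = 0.161 × 624 / 132.231 = 0.76 s.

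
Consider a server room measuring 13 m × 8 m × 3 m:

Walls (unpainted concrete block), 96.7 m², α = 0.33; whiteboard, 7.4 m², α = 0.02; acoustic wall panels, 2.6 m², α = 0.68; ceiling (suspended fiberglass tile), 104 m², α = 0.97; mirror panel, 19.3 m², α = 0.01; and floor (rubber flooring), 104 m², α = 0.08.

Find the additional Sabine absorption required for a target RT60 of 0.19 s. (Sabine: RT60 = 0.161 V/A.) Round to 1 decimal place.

Summing Sᵢαᵢ: 31.911 + 0.148 + 1.768 + 100.880 + 0.193 + 8.320 → A₁ = 143.220 sabins.
V = 312 m³. Required absorption A₂ = 0.161 × 312 / 0.19 = 264.379 sabins.
ΔA = A₂ − A₁ = 264.379 − 143.220 = 121.2 sabins.

121.2 sabins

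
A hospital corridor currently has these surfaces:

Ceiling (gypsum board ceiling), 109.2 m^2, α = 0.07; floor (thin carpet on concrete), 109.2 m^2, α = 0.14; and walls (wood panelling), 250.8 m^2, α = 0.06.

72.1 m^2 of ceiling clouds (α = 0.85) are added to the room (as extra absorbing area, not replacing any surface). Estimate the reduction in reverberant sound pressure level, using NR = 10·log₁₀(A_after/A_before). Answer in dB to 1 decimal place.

4.2 dB

Total absorption A_before = 109.2×0.07 + 109.2×0.14 + 250.8×0.06
  = 7.644 + 15.288 + 15.048 = 37.980 m^2 sabins.
Treatment contributes 72.1·0.85 = 61.285 sabins.
New total A_after = 99.265 sabins.
Reduction = 10 log₁₀(A_after/A_before) = 10 log₁₀(2.6136) = 4.2 dB.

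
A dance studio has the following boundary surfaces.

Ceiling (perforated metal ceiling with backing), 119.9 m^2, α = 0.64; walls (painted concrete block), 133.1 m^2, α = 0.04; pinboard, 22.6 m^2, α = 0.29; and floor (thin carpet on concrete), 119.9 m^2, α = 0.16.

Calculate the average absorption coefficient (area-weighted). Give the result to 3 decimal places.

S = Σ Sᵢ = 119.9 + 133.1 + 22.6 + 119.9 = 395.5 m^2.
A = 119.9·0.64 + 133.1·0.04 + 22.6·0.29 + 119.9·0.16 = 107.798 sabins.
ᾱ = 107.798 / 395.5 = 0.273.

0.273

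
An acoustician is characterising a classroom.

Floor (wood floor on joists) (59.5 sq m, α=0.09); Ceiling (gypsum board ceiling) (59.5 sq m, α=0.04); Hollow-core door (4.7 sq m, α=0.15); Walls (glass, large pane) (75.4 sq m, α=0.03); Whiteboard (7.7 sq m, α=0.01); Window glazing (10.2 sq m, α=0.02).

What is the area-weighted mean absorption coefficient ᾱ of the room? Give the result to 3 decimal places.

Total surface area S = 217.0 sq m.
Σ(Sᵢαᵢ) = 59.5×0.09 + 59.5×0.04 + 4.7×0.15 + 75.4×0.03 + 7.7×0.01 + 10.2×0.02 = 10.983.
ᾱ = A/S = 0.051.

0.051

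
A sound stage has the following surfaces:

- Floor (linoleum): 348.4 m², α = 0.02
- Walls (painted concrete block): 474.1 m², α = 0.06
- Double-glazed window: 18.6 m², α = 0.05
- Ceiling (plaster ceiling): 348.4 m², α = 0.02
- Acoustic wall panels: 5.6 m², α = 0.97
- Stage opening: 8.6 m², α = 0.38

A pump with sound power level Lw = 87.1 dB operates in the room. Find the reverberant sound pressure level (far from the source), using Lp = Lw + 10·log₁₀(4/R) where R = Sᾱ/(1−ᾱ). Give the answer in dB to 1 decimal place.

75.8 dB

Σ(Sᵢαᵢ) = 348.4·0.02 + 474.1·0.06 + 18.6·0.05 + 348.4·0.02 + 5.6·0.97 + 8.6·0.38 = 52.012; total area S = 1203.7 m².
ᾱ = 52.012/1203.7 = 0.0432; R = Sᾱ/(1−ᾱ) = 52.012/(1−0.0432) = 54.360 m².
Lp = Lw + 10 log₁₀(4/R) = 87.1 -11.33 = 75.8 dB.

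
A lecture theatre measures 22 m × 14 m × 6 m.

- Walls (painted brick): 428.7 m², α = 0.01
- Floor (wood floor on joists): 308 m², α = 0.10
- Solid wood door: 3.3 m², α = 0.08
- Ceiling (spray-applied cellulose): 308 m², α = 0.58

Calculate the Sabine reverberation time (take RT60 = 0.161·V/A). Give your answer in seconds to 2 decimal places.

Equivalent absorption area: A = 428.7·0.01 + 308·0.10 + 3.3·0.08 + 308·0.58 = 213.991 m².
V = 22·14·6 = 1848 m³.
RT60 = 0.161 · V / A = 0.161 × 1848 / 213.991 = 1.39 s.

1.39 seconds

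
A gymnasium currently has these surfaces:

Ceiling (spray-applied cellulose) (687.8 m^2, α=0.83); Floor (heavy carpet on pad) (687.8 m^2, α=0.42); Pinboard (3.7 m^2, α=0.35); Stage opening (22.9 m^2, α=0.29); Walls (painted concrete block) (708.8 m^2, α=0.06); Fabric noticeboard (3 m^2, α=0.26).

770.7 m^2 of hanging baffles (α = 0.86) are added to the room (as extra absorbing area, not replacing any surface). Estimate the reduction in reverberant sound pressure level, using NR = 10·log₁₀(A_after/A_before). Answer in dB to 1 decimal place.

2.4 dB

Total absorption A_before = 687.8·0.83 + 687.8·0.42 + 3.7·0.35 + 22.9·0.29 + 708.8·0.06 + 3·0.26
  = 570.874 + 288.876 + 1.295 + 6.641 + 42.528 + 0.780 = 910.994 m^2 sabins.
Treatment contributes 770.7·0.86 = 662.802 sabins.
A_after = 910.994 + 662.802 = 1573.796 sabins.
NR = 10·log₁₀(1573.796/910.994) = 2.4 dB.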